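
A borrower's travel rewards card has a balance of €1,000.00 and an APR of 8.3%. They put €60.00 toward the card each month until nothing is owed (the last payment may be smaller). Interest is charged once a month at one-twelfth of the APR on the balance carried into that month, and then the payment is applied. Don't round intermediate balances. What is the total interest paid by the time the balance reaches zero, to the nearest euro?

€66

Monthly rate r = 8.3%/12 = 0.691667% = 0.00691667.
Payoff takes n = ⌈−ln(1 − rB₀/P)/ln(1+r)⌉ = ⌈17.769⌉ = 18 payments; the last is €46.20.
Total paid = 17·€60.00 + €46.20 = €1,066.20.
Total interest = total paid − principal = €1,066.20 − €1,000.00 = €66.20.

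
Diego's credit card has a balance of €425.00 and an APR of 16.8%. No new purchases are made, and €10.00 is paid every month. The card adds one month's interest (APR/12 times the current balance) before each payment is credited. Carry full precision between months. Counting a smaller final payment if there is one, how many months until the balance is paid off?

Monthly rate r = 16.8%/12 = 1.4% = 0.014.
Recurrence: B ← B·(1+r) − €10.00.
Month 1: interest €5.95; balance after payment €420.95.
Month 2: interest €5.89; balance after payment €416.84.
Closed form: n = −ln(1 − rB₀/P)/ln(1+r) = −ln(0.405)/ln(1.014) ≈ 65.013, so the balance reaches zero during payment 66.

66 payments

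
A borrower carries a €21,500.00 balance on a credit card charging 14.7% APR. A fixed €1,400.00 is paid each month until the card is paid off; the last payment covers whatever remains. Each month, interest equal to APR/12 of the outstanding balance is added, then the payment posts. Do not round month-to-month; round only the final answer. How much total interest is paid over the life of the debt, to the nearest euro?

€2,465

Monthly rate r = 14.7%/12 = 1.225% = 0.01225.
Payoff takes n = ⌈−ln(1 − rB₀/P)/ln(1+r)⌉ = ⌈17.117⌉ = 18 payments; the last is €164.63.
Total paid = 17·€1,400.00 + €164.63 = €23,964.63.
Total interest = total paid − principal = €23,964.63 − €21,500.00 = €2,464.63.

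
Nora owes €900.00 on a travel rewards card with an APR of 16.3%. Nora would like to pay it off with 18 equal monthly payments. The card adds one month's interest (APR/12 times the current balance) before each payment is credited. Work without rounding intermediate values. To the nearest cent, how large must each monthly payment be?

Monthly rate r = 16.3%/12 = 1.35833% = 0.0135833.
Level-payment amortization: P = B₀·r / (1 − (1+r)^(−n)) = 900.00·0.0135833 / (1 − 1.01358^(−18)).
Denominator 1 − (1+r)^(−18) = 0.215614228.
P = 12.225 / 0.215614228 ≈ 56.70.

€56.70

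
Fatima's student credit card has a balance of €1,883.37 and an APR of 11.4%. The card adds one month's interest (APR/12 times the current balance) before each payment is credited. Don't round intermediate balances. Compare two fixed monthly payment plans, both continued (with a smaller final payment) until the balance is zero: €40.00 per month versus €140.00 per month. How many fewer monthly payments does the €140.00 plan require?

48 fewer payments

Monthly rate r = 11.4%/12 = 0.95% = 0.0095.
At €40.00/mo: n = ⌈−ln(1 − rB₀/P)/ln(1+r)⌉ = 63 payments (last €28.47); total interest = total paid − €1,883.37 = €625.10.
At €140.00/mo: 15 payments (last €64.79); total interest €141.42.
Payments saved = 63 − 15 = 48.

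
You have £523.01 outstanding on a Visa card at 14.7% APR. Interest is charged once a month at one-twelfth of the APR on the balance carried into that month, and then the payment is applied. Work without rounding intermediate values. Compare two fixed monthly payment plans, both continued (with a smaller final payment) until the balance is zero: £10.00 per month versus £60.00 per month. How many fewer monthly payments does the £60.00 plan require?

Monthly rate r = 14.7%/12 = 1.225% = 0.01225.
At £10.00/mo: n = ⌈−ln(1 − rB₀/P)/ln(1+r)⌉ = 85 payments (last £0.67); total interest = total paid − £523.01 = £317.66.
At £60.00/mo: 10 payments (last £16.55); total interest £33.54.
Payments saved = 85 − 10 = 75.

75 fewer payments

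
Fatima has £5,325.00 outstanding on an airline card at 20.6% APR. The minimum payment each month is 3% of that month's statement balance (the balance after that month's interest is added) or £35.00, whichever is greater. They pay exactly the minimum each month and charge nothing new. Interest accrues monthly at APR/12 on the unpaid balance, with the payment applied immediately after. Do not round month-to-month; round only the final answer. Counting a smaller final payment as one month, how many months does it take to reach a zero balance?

163 months

Monthly rate r = 20.6%/12 = 1.71667% = 0.0171667.
While 3% of the post-interest balance exceeds £35.00, each month B ← (B·(1+r))·(1 − 0.03), i.e. B shrinks by the factor (1+r)·0.97 = 0.98665.
This holds for months 1–115. Entering month 116 the balance is £1,135.44; 3% of the post-interest balance is now below £35.00, so the flat £35.00 minimum applies from here.
From month 116 a fixed £35.00 at rate r clears £1,135.44 in 48 more payments. Total: 115 + 48 = 163 months.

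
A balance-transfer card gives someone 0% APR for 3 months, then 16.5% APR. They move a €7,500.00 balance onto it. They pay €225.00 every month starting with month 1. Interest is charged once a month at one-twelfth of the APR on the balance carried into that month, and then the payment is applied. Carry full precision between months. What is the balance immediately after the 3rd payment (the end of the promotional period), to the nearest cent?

Promo months 1–3 at r₀ = 0%/12 = 0; months 4+ at r₁ = 16.5%/12 = 0.01375.
After month 3 (no interest yet): B = €7,500.00 − 3·€225.00 = €6,825.00.

€6,825.00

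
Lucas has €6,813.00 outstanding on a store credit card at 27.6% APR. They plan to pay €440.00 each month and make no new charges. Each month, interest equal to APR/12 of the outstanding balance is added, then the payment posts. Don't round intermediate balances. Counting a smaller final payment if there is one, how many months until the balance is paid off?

20 months

Monthly rate r = 27.6%/12 = 2.3% = 0.023.
Recurrence: B ← B·(1+r) − €440.00.
Month 1: interest €156.70; balance after payment €6,529.70.
Month 2: interest €150.18; balance after payment €6,239.88.
Closed form: n = −ln(1 − rB₀/P)/ln(1+r) = −ln(0.64387)/ln(1.023) ≈ 19.361, so the balance reaches zero during payment 20.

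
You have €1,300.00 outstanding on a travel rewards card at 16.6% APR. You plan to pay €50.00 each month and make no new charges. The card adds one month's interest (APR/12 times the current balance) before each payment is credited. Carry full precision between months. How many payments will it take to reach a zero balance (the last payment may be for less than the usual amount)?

Monthly rate r = 16.6%/12 = 1.38333% = 0.0138333.
Recurrence: B ← B·(1+r) − €50.00.
Month 1: interest €17.98; balance after payment €1,267.98.
Month 2: interest €17.54; balance after payment €1,235.52.
Closed form: n = −ln(1 − rB₀/P)/ln(1+r) = −ln(0.64033)/ln(1.01383) ≈ 32.446, so the balance reaches zero during payment 33.

33 months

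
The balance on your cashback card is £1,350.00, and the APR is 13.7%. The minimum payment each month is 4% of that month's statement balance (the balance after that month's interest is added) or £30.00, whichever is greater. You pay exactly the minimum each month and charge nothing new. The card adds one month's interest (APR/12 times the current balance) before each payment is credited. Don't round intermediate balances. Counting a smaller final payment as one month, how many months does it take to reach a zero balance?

Monthly rate r = 13.7%/12 = 1.14167% = 0.0114167.
While 4% of the post-interest balance exceeds £30.00, each month B ← (B·(1+r))·(1 − 0.04), i.e. B shrinks by the factor (1+r)·0.96 = 0.97096.
This holds for months 1–21. Entering month 22 the balance is £727.05; 4% of the post-interest balance is now below £30.00, so the flat £30.00 minimum applies from here.
From month 22 a fixed £30.00 at rate r clears £727.05 in 29 more payments. Total: 21 + 29 = 50 months.

50 months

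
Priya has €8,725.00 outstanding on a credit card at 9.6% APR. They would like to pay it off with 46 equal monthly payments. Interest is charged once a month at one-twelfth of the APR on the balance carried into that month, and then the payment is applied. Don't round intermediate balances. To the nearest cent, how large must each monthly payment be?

Monthly rate r = 9.6%/12 = 0.8% = 0.008.
Level-payment amortization: P = B₀·r / (1 − (1+r)^(−n)) = 8725.00·0.008 / (1 − 1.008^(−46)).
Denominator 1 − (1+r)^(−46) = 0.306868681.
P = 69.8 / 0.306868681 ≈ 227.46.

€227.46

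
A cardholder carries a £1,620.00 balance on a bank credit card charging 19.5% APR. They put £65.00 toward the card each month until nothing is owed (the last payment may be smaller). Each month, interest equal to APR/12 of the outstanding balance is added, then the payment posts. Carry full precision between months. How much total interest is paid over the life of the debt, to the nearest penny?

£473.69

Monthly rate r = 19.5%/12 = 1.625% = 0.01625.
Payoff takes n = ⌈−ln(1 − rB₀/P)/ln(1+r)⌉ = ⌈32.209⌉ = 33 payments; the last is £13.69.
Total paid = 32·£65.00 + £13.69 = £2,093.69.
Total interest = total paid − principal = £2,093.69 − £1,620.00 = £473.69.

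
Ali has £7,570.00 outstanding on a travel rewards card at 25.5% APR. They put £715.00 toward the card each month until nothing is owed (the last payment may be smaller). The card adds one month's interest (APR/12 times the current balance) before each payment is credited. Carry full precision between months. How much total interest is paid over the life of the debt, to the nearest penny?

Monthly rate r = 25.5%/12 = 2.125% = 0.02125.
Payoff takes n = ⌈−ln(1 − rB₀/P)/ln(1+r)⌉ = ⌈12.121⌉ = 13 payments; the last is £87.21.
Total paid = 12·£715.00 + £87.21 = £8,667.21.
Total interest = total paid − principal = £8,667.21 − £7,570.00 = £1,097.21.

£1,097.21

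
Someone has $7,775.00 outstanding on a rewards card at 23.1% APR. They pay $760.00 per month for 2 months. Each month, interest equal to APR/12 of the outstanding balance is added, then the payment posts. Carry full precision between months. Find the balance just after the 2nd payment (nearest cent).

Monthly rate r = 23.1%/12 = 1.925% = 0.01925.
Each month: B ← B·(1+r) − $760.00.
Month 1: interest $149.67; balance after payment $7,164.67.
Month 2: interest $137.92; balance after payment $6,542.59.

$6,542.59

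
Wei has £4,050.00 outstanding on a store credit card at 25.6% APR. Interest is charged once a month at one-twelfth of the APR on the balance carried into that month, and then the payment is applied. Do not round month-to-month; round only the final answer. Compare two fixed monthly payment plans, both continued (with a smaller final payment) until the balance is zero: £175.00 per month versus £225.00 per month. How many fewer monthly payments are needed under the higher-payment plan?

Monthly rate r = 25.6%/12 = 2.13333% = 0.0213333.
At £175.00/mo: n = ⌈−ln(1 − rB₀/P)/ln(1+r)⌉ = 33 payments (last £43.18); total interest = total paid − £4,050.00 = £1,593.18.
At £225.00/mo: 23 payments (last £214.47); total interest £1,114.47.
Payments saved = 33 − 23 = 10.

10 fewer payments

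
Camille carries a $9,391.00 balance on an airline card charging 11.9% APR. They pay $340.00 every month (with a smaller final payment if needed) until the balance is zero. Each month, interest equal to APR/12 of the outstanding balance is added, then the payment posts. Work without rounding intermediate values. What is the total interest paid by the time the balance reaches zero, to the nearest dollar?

Monthly rate r = 11.9%/12 = 0.991667% = 0.00991667.
Payoff takes n = ⌈−ln(1 − rB₀/P)/ln(1+r)⌉ = ⌈32.436⌉ = 33 payments; the last is $148.68.
Total paid = 32·$340.00 + $148.68 = $11,028.68.
Total interest = total paid − principal = $11,028.68 − $9,391.00 = $1,637.68.

$1,638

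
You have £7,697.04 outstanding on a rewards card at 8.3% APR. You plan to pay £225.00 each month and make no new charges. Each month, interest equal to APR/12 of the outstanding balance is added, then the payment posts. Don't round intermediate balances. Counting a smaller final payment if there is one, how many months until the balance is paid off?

Monthly rate r = 8.3%/12 = 0.691667% = 0.00691667.
Recurrence: B ← B·(1+r) − £225.00.
Month 1: interest £53.24; balance after payment £7,525.28.
Month 2: interest £52.05; balance after payment £7,352.33.
Closed form: n = −ln(1 − rB₀/P)/ln(1+r) = −ln(0.76339)/ln(1.00692) ≈ 39.170, so the balance reaches zero during payment 40.

40 payments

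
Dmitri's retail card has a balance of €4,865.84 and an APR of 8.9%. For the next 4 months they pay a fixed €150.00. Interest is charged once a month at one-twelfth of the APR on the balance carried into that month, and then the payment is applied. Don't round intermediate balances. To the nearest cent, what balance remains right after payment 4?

Monthly rate r = 8.9%/12 = 0.741667% = 0.00741667.
Each month: B ← B·(1+r) − €150.00.
Month 1: interest €36.09; balance after payment €4,751.93.
Month 2: interest €35.24; balance after payment €4,637.17.
Month 3: interest €34.39; balance after payment €4,521.56.
Month 4: interest €33.53; balance after payment €4,405.10.

€4,405.10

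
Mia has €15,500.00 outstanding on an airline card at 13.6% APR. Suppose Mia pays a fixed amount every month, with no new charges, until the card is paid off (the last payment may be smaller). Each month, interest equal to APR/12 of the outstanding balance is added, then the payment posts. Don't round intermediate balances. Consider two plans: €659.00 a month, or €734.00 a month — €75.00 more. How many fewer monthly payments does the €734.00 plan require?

Monthly rate r = 13.6%/12 = 1.13333% = 0.0113333.
At €659.00/mo: n = ⌈−ln(1 − rB₀/P)/ln(1+r)⌉ = 28 payments (last €336.46); total interest = total paid − €15,500.00 = €2,629.46.
At €734.00/mo: 25 payments (last €201.60); total interest €2,317.60.
Payments saved = 28 − 25 = 3.

3 fewer payments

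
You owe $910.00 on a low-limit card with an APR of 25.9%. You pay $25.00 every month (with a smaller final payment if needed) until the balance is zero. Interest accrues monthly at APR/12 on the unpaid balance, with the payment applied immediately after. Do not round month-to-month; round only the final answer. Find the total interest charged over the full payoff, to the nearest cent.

$893.07

Monthly rate r = 25.9%/12 = 2.15833% = 0.0215833.
Payoff takes n = ⌈−ln(1 − rB₀/P)/ln(1+r)⌉ = ⌈72.122⌉ = 73 payments; the last is $3.07.
Total paid = 72·$25.00 + $3.07 = $1,803.07.
Total interest = total paid − principal = $1,803.07 − $910.00 = $893.07.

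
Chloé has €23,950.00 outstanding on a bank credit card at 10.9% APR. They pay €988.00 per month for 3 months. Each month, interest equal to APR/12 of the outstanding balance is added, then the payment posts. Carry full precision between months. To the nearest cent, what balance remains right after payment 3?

Monthly rate r = 10.9%/12 = 0.908333% = 0.00908333.
Each month: B ← B·(1+r) − €988.00.
Month 1: interest €217.55; balance after payment €23,179.55.
Month 2: interest €210.55; balance after payment €22,402.09.
Month 3: interest €203.49; balance after payment €21,617.58.

€21,617.58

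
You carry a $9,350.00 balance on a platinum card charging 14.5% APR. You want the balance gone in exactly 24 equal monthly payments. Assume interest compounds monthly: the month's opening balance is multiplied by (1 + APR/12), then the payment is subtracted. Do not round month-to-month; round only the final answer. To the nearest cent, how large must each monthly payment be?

Monthly rate r = 14.5%/12 = 1.20833% = 0.0120833.
Level-payment amortization: P = B₀·r / (1 − (1+r)^(−n)) = 9350.00·0.0120833 / (1 − 1.01208^(−24)).
Denominator 1 − (1+r)^(−24) = 0.250434748.
P = 112.979 / 0.250434748 ≈ 451.13.

$451.13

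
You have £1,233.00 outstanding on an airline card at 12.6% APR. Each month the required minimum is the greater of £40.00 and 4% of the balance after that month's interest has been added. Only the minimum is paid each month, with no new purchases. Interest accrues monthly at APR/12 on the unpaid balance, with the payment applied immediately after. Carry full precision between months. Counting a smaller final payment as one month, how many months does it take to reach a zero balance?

37 months

Monthly rate r = 12.6%/12 = 1.05% = 0.0105.
While 4% of the post-interest balance exceeds £40.00, each month B ← (B·(1+r))·(1 − 0.04), i.e. B shrinks by the factor (1+r)·0.96 = 0.97008.
This holds for months 1–8. Entering month 9 the balance is £966.99; 4% of the post-interest balance is now below £40.00, so the flat £40.00 minimum applies from here.
From month 9 a fixed £40.00 at rate r clears £966.99 in 29 more payments. Total: 8 + 29 = 37 months.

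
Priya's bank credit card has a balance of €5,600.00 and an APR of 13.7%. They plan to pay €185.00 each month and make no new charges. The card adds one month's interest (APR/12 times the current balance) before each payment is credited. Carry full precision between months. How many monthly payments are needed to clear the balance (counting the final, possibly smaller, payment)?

38 payments

Monthly rate r = 13.7%/12 = 1.14167% = 0.0114167.
Recurrence: B ← B·(1+r) − €185.00.
Month 1: interest €63.93; balance after payment €5,478.93.
Month 2: interest €62.55; balance after payment €5,356.48.
Closed form: n = −ln(1 − rB₀/P)/ln(1+r) = −ln(0.65441)/ln(1.01142) ≈ 37.352, so the balance reaches zero during payment 38.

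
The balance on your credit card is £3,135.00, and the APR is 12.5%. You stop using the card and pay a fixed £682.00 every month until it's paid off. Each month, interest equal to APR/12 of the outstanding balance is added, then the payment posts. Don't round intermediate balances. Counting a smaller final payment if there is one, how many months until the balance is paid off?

Monthly rate r = 12.5%/12 = 1.04167% = 0.0104167.
Recurrence: B ← B·(1+r) − £682.00.
Month 1: interest £32.66; balance after payment £2,485.66.
Month 2: interest £25.89; balance after payment £1,829.55.
Month 3: interest £19.06; balance after payment £1,166.61.
Month 4: interest £12.15; balance after payment £496.76.
Month 5: interest £5.17; balance after payment £0.00.

5 months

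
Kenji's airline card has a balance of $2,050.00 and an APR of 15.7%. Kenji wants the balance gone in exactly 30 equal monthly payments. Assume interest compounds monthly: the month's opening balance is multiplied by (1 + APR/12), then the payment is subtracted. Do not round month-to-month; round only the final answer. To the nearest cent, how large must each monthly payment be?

$83.06

Monthly rate r = 15.7%/12 = 1.30833% = 0.0130833.
Level-payment amortization: P = B₀·r / (1 − (1+r)^(−n)) = 2050.00·0.0130833 / (1 − 1.01308^(−30)).
Denominator 1 − (1+r)^(−30) = 0.322912369.
P = 26.8208 / 0.322912369 ≈ 83.06.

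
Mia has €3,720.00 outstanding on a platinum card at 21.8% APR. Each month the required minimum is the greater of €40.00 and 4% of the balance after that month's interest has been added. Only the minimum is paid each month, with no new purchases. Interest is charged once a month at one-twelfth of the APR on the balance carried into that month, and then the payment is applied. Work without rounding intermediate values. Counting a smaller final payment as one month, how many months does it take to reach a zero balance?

Monthly rate r = 21.8%/12 = 1.81667% = 0.0181667.
While 4% of the post-interest balance exceeds €40.00, each month B ← (B·(1+r))·(1 − 0.04), i.e. B shrinks by the factor (1+r)·0.96 = 0.97744.
This holds for months 1–59. Entering month 60 the balance is €967.96; 4% of the post-interest balance is now below €40.00, so the flat €40.00 minimum applies from here.
From month 60 a fixed €40.00 at rate r clears €967.96 in 33 more payments. Total: 59 + 33 = 92 months.

92 months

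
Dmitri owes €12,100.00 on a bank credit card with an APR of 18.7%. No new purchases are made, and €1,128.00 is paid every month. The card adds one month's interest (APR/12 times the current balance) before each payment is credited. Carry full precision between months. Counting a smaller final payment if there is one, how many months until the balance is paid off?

Monthly rate r = 18.7%/12 = 1.55833% = 0.0155833.
Recurrence: B ← B·(1+r) − €1,128.00.
Month 1: interest €188.56; balance after payment €11,160.56.
Month 2: interest €173.92; balance after payment €10,206.48.
Closed form: n = −ln(1 − rB₀/P)/ln(1+r) = −ln(0.83284)/ln(1.01558) ≈ 11.829, so the balance reaches zero during payment 12.

12 months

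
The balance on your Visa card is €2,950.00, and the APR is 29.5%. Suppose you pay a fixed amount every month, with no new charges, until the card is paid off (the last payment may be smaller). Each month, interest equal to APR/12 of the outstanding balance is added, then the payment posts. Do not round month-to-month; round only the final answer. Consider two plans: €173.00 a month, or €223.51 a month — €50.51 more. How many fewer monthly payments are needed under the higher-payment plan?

6 fewer payments

Monthly rate r = 29.5%/12 = 2.45833% = 0.0245833.
At €173.00/mo: n = ⌈−ln(1 − rB₀/P)/ln(1+r)⌉ = 23 payments (last €64.95); total interest = total paid − €2,950.00 = €920.95.
At €223.51/mo: 17 payments (last €34.14); total interest €660.30.
Payments saved = 23 − 17 = 6.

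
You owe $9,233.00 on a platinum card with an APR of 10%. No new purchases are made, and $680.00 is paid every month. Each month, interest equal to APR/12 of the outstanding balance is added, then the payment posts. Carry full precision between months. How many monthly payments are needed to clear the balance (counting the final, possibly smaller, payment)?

15 payments

Monthly rate r = 10%/12 = 0.833333% = 0.00833333.
Recurrence: B ← B·(1+r) − $680.00.
Month 1: interest $76.94; balance after payment $8,629.94.
Month 2: interest $71.92; balance after payment $8,021.86.
Closed form: n = −ln(1 − rB₀/P)/ln(1+r) = −ln(0.88685)/ln(1.00833) ≈ 14.469, so the balance reaches zero during payment 15.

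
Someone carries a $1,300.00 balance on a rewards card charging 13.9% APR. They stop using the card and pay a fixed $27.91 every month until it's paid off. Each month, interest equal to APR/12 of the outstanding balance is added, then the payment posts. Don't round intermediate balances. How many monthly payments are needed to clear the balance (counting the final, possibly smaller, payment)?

68 payments

Monthly rate r = 13.9%/12 = 1.15833% = 0.0115833.
Recurrence: B ← B·(1+r) − $27.91.
Month 1: interest $15.06; balance after payment $1,287.15.
Month 2: interest $14.91; balance after payment $1,274.15.
Closed form: n = −ln(1 − rB₀/P)/ln(1+r) = −ln(0.46047)/ln(1.01158) ≈ 67.338, so the balance reaches zero during payment 68.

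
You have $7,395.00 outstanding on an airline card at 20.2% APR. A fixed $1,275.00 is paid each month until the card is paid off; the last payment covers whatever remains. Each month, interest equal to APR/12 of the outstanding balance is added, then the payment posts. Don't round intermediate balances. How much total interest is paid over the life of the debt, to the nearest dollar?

$453

Monthly rate r = 20.2%/12 = 1.68333% = 0.0168333.
Payoff takes n = ⌈−ln(1 − rB₀/P)/ln(1+r)⌉ = ⌈6.154⌉ = 7 payments; the last is $198.07.
Total paid = 6·$1,275.00 + $198.07 = $7,848.07.
Total interest = total paid − principal = $7,848.07 − $7,395.00 = $453.07.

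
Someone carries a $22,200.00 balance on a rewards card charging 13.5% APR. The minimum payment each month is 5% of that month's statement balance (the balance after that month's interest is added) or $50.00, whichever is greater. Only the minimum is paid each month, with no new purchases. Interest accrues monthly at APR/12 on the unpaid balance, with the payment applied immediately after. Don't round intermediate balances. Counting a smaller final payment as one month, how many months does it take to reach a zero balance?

Monthly rate r = 13.5%/12 = 1.125% = 0.01125.
While 5% of the post-interest balance exceeds $50.00, each month B ← (B·(1+r))·(1 − 0.05), i.e. B shrinks by the factor (1+r)·0.95 = 0.96069.
This holds for months 1–78. Entering month 79 the balance is $972.21; 5% of the post-interest balance is now below $50.00, so the flat $50.00 minimum applies from here.
From month 79 a fixed $50.00 at rate r clears $972.21 in 23 more payments. Total: 78 + 23 = 101 months.

101 months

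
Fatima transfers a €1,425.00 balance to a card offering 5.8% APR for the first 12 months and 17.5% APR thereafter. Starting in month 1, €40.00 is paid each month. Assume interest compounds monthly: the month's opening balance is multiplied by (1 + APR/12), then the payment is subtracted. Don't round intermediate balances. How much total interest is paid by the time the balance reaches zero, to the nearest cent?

Promo months 1–12 at r₀ = 5.8%/12 = 0.00483333; months 13+ at r₁ = 17.5%/12 = 0.0145833.
After month 12: iterate B ← B·(1+r₀) − €40.00 for 12 months → €1,016.92.
Then at r₁ with €40.00/mo: n₂ = −ln(1 − r₁·B/P)/ln(1+r₁) ≈ 32.00 → 32 more payments.
Total paid = 43·€40.00 + €39.81 = €1,759.81; interest = €1,759.81 − €1,425.00 = €334.81.

€334.81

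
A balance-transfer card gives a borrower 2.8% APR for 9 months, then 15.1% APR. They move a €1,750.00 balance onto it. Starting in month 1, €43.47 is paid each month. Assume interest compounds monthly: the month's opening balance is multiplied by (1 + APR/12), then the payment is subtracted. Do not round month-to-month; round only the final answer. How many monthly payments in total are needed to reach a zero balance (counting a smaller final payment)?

51 months

Promo months 1–9 at r₀ = 2.8%/12 = 0.00233333; months 10+ at r₁ = 15.1%/12 = 0.0125833.
After month 9: iterate B ← B·(1+r₀) − €43.47 for 9 months → €1,392.19.
Then at r₁ with €43.47/mo: n₂ = −ln(1 − r₁·B/P)/ln(1+r₁) ≈ 41.25 → 42 more payments.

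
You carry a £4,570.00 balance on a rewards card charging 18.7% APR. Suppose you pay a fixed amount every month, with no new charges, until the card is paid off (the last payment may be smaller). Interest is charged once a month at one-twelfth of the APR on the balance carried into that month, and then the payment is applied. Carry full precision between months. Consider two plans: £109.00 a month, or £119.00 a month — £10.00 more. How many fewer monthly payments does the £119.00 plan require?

9 fewer payments

Monthly rate r = 18.7%/12 = 1.55833% = 0.0155833.
At £109.00/mo: n = ⌈−ln(1 − rB₀/P)/ln(1+r)⌉ = 69 payments (last £56.34); total interest = total paid − £4,570.00 = £2,898.34.
At £119.00/mo: 60 payments (last £0.80); total interest £2,451.80.
Payments saved = 69 − 60 = 9.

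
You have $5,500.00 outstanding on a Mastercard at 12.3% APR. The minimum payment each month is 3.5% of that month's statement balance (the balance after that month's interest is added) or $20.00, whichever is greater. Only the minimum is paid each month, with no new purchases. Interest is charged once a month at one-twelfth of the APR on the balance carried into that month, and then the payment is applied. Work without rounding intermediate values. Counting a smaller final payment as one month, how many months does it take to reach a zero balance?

Monthly rate r = 12.3%/12 = 1.025% = 0.01025.
While 3.5% of the post-interest balance exceeds $20.00, each month B ← (B·(1+r))·(1 − 0.035), i.e. B shrinks by the factor (1+r)·0.965 = 0.97489.
This holds for months 1–90. Entering month 91 the balance is $557.72; 3.5% of the post-interest balance is now below $20.00, so the flat $20.00 minimum applies from here.
From month 91 a fixed $20.00 at rate r clears $557.72 in 34 more payments. Total: 90 + 34 = 124 months.

124 months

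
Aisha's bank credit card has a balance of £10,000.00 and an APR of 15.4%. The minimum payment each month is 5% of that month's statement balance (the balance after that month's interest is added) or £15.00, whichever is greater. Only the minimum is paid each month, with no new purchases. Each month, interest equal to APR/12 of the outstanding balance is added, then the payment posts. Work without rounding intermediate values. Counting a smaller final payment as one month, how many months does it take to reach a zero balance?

Monthly rate r = 15.4%/12 = 1.28333% = 0.0128333.
While 5% of the post-interest balance exceeds £15.00, each month B ← (B·(1+r))·(1 − 0.05), i.e. B shrinks by the factor (1+r)·0.95 = 0.96219.
This holds for months 1–92. Entering month 93 the balance is £288.45; 5% of the post-interest balance is now below £15.00, so the flat £15.00 minimum applies from here.
From month 93 a fixed £15.00 at rate r clears £288.45 in 23 more payments. Total: 92 + 23 = 115 months.

115 months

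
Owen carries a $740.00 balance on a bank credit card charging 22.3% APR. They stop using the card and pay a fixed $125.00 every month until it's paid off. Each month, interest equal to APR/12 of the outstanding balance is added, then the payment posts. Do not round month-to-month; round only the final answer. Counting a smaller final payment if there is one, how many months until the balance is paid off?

7 payments

Monthly rate r = 22.3%/12 = 1.85833% = 0.0185833.
Recurrence: B ← B·(1+r) − $125.00.
Month 1: interest $13.75; balance after payment $628.75.
Month 2: interest $11.68; balance after payment $515.44.
Closed form: n = −ln(1 − rB₀/P)/ln(1+r) = −ln(0.88999)/ln(1.01858) ≈ 6.330, so the balance reaches zero during payment 7.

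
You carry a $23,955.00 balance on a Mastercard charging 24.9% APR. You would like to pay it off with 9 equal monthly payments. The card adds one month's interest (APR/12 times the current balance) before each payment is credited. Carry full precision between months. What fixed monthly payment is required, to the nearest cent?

Monthly rate r = 24.9%/12 = 2.075% = 0.02075.
Level-payment amortization: P = B₀·r / (1 − (1+r)^(−n)) = 23955.00·0.02075 / (1 − 1.02075^(−9)).
Denominator 1 − (1+r)^(−9) = 0.168761782.
P = 497.066 / 0.168761782 ≈ 2945.37.

$2,945.37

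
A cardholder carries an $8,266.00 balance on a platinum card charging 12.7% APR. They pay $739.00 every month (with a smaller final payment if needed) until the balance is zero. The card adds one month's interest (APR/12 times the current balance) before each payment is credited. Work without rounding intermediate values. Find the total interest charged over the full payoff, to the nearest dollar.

Monthly rate r = 12.7%/12 = 1.05833% = 0.0105833.
Payoff takes n = ⌈−ln(1 − rB₀/P)/ln(1+r)⌉ = ⌈11.968⌉ = 12 payments; the last is $715.25.
Total paid = 11·$739.00 + $715.25 = $8,844.25.
Total interest = total paid − principal = $8,844.25 − $8,266.00 = $578.25.

$578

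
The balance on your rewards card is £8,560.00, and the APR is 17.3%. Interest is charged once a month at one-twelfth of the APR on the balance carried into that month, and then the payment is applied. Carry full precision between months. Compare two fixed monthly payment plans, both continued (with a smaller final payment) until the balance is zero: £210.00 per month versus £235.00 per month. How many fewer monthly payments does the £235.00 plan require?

9 fewer payments

Monthly rate r = 17.3%/12 = 1.44167% = 0.0144167.
At £210.00/mo: n = ⌈−ln(1 − rB₀/P)/ln(1+r)⌉ = 62 payments (last £187.16); total interest = total paid − £8,560.00 = £4,437.16.
At £235.00/mo: 53 payments (last £6.78); total interest £3,666.78.
Payments saved = 62 − 53 = 9.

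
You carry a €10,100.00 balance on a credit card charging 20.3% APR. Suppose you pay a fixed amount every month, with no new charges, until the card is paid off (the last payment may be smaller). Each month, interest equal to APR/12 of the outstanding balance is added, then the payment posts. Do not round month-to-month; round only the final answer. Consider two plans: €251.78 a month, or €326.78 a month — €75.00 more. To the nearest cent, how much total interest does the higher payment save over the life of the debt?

€2,622.74

Monthly rate r = 20.3%/12 = 1.69167% = 0.0169167.
At €251.78/mo: n = ⌈−ln(1 − rB₀/P)/ln(1+r)⌉ = 68 payments (last €167.63); total interest = total paid − €10,100.00 = €6,936.89.
At €326.78/mo: 45 payments (last €35.83); total interest €4,314.15.
Interest saved = €6,936.89 − €4,314.15 = €2,622.74.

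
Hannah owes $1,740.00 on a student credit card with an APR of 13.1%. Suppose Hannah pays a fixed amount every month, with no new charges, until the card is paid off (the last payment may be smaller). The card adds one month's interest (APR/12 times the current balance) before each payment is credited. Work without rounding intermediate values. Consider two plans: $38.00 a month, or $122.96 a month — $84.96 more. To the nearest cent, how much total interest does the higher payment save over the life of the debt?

$524.51

Monthly rate r = 13.1%/12 = 1.09167% = 0.0109167.
At $38.00/mo: n = ⌈−ln(1 − rB₀/P)/ln(1+r)⌉ = 64 payments (last $31.04); total interest = total paid − $1,740.00 = $685.04.
At $122.96/mo: 16 payments (last $56.13); total interest $160.53.
Interest saved = $685.04 − $160.53 = $524.51.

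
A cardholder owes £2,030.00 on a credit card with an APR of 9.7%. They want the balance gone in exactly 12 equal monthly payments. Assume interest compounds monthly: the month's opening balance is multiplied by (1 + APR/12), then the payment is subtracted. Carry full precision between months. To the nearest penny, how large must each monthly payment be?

£178.19

Monthly rate r = 9.7%/12 = 0.808333% = 0.00808333.
Level-payment amortization: P = B₀·r / (1 − (1+r)^(−n)) = 2030.00·0.00808333 / (1 − 1.00808^(−12)).
Denominator 1 − (1+r)^(−12) = 0.0920900309.
P = 16.4092 / 0.0920900309 ≈ 178.19.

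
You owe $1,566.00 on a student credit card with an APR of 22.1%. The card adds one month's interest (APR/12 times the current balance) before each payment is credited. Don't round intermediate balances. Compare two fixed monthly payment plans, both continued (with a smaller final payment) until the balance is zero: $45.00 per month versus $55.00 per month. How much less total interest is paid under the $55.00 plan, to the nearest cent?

$285.73

Monthly rate r = 22.1%/12 = 1.84167% = 0.0184167.
At $45.00/mo: n = ⌈−ln(1 − rB₀/P)/ln(1+r)⌉ = 57 payments (last $5.48); total interest = total paid − $1,566.00 = $959.48.
At $55.00/mo: 41 payments (last $39.75); total interest $673.75.
Interest saved = $959.48 − $673.75 = $285.73.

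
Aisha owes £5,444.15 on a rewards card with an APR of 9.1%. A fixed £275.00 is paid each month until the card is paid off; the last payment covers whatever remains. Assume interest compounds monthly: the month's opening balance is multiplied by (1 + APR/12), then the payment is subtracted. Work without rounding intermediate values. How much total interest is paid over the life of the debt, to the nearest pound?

Monthly rate r = 9.1%/12 = 0.758333% = 0.00758333.
Payoff takes n = ⌈−ln(1 − rB₀/P)/ln(1+r)⌉ = ⌈21.532⌉ = 22 payments; the last is £146.54.
Total paid = 21·£275.00 + £146.54 = £5,921.54.
Total interest = total paid − principal = £5,921.54 − £5,444.15 = £477.39.

£477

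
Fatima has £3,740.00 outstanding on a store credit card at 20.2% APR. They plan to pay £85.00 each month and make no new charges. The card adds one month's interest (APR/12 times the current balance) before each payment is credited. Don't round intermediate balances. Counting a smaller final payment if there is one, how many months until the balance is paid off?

Monthly rate r = 20.2%/12 = 1.68333% = 0.0168333.
Recurrence: B ← B·(1+r) − £85.00.
Month 1: interest £62.96; balance after payment £3,717.96.
Month 2: interest £62.59; balance after payment £3,695.54.
Closed form: n = −ln(1 − rB₀/P)/ln(1+r) = −ln(0.25933)/ln(1.01683) ≈ 80.850, so the balance reaches zero during payment 81.

81 months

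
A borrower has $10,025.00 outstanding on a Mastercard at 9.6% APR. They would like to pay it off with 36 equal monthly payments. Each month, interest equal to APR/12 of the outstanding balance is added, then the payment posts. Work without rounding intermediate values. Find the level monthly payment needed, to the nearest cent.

Monthly rate r = 9.6%/12 = 0.8% = 0.008.
Level-payment amortization: P = B₀·r / (1 − (1+r)^(−n)) = 10025.00·0.008 / (1 − 1.008^(−36)).
Denominator 1 − (1+r)^(−36) = 0.249378769.
P = 80.2 / 0.249378769 ≈ 321.60.

$321.60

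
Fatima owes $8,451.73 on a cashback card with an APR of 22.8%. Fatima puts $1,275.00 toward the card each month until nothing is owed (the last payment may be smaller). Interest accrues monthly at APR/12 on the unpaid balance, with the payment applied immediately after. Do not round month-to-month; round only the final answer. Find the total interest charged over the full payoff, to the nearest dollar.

Monthly rate r = 22.8%/12 = 1.9% = 0.019.
Payoff takes n = ⌈−ln(1 − rB₀/P)/ln(1+r)⌉ = ⌈7.152⌉ = 8 payments; the last is $195.45.
Total paid = 7·$1,275.00 + $195.45 = $9,120.45.
Total interest = total paid − principal = $9,120.45 − $8,451.73 = $668.72.

$669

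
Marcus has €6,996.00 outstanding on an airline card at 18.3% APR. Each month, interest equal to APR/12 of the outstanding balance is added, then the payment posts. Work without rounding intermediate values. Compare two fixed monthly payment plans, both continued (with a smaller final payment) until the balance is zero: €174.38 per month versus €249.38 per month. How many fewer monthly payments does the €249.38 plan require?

26 fewer payments

Monthly rate r = 18.3%/12 = 1.525% = 0.01525.
At €174.38/mo: n = ⌈−ln(1 − rB₀/P)/ln(1+r)⌉ = 63 payments (last €91.59); total interest = total paid − €6,996.00 = €3,907.15.
At €249.38/mo: 37 payments (last €221.65); total interest €2,203.33.
Payments saved = 63 − 37 = 26.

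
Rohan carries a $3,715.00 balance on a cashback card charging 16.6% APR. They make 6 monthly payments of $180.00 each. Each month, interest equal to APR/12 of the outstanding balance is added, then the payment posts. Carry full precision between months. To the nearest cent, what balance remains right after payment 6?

Monthly rate r = 16.6%/12 = 1.38333% = 0.0138333.
Each month: B ← B·(1+r) − $180.00.
Month 1: interest $51.39; balance after payment $3,586.39.
Month 2: interest $49.61; balance after payment $3,456.00.
Month 3: interest $47.81; balance after payment $3,323.81.
Month 4: interest $45.98; balance after payment $3,189.79.
Month 5: interest $44.13; balance after payment $3,053.92.
Month 6: interest $42.25; balance after payment $2,916.16.

$2,916.16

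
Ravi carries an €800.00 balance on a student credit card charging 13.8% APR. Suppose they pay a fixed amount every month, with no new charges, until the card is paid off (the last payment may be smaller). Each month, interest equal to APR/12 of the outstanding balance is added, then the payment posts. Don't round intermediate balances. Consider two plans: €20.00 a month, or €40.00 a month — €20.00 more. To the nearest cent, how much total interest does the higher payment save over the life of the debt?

€163.45

Monthly rate r = 13.8%/12 = 1.15% = 0.0115.
At €20.00/mo: n = ⌈−ln(1 − rB₀/P)/ln(1+r)⌉ = 54 payments (last €17.79); total interest = total paid − €800.00 = €277.79.
At €40.00/mo: 23 payments (last €34.34); total interest €114.34.
Interest saved = €277.79 − €114.34 = €163.45.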